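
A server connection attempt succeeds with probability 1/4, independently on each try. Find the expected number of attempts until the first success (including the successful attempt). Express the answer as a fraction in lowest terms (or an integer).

4

For a geometric distribution, E[trials] = 1/p = 1/(1/4) = 4.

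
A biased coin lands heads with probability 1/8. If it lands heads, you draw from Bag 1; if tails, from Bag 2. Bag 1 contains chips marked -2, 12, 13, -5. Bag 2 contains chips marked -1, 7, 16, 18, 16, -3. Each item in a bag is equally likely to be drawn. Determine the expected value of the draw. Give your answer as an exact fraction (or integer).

E[X | Bag 1] = (-2 + 12 + 13 − 5)/4 = 9/2
E[X | Bag 2] = (-1 + 7 + 16 + 18 + 16 − 3)/6 = 53/6
E[X] = (1/8)·9/2 + (7/8)·53/6 = 199/24

199/24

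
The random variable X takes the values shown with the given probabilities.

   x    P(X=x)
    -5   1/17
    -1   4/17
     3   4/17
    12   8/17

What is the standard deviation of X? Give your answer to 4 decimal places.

E[X] = 99/17, E[X²] = 1217/17
Var(X) = E[X²] − (E[X])² = 1217/17 − 9801/289 = 10888/289
SD(X) = √(10888/289) ≈ 6.1380

6.1380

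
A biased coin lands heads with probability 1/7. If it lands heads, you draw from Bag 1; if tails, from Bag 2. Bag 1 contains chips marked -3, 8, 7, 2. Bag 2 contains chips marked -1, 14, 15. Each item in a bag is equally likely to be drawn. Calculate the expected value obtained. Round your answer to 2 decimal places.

E[X | Bag 1] = (-3 + 8 + 7 + 2)/4 = 7/2
E[X | Bag 2] = (-1 + 14 + 15)/3 = 28/3
E[X] = (1/7)·7/2 + (6/7)·28/3 = 17/2 ≈ 8.50

8.50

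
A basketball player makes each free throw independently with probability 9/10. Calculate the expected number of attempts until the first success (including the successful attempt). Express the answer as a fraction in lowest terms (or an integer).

For a geometric distribution, E[trials] = 1/p = 1/(9/10) = 10/9.

10/9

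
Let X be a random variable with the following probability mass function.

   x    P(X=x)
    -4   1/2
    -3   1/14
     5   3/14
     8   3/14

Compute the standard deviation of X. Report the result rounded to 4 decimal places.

5.2333

E[X] = 4/7, E[X²] = 194/7
Var(X) = E[X²] − (E[X])² = 194/7 − 16/49 = 1342/49
SD(X) = √(1342/49) ≈ 5.2333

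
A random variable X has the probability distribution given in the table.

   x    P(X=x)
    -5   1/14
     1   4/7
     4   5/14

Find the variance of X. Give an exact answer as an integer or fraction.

E[X] = (1/14)·(-5) + (4/7)·1 + (5/14)·4 = 23/14
E[X²] = (1/14)·25 + (4/7)·1 + (5/14)·16 = 113/14
Var(X) = 113/14 − (23/14)² = 1053/196

1053/196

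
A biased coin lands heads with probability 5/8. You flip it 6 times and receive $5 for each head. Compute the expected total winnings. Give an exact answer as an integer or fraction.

75/4 dollars

E[#heads] = 6·5/8 = 15/4 (linearity over flips).
E[winnings] = 5·15/4 = 75/4.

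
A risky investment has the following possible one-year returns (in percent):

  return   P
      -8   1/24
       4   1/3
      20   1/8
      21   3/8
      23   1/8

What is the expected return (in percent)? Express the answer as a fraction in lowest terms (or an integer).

57/4

E[X] = (1/24)·(-8) + (1/3)·4 + (1/8)·20 + (3/8)·21 + (1/8)·23
     = 57/4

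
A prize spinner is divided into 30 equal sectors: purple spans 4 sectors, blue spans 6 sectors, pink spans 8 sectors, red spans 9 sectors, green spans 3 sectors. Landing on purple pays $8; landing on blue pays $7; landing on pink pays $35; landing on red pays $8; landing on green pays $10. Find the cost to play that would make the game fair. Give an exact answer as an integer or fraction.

E[payout] = (4/30)·8 + (6/30)·7 + (8/30)·35 + (9/30)·8 + (3/30)·10 = 76/5
Fair fee = E[payout] = 76/5

76/5 dollars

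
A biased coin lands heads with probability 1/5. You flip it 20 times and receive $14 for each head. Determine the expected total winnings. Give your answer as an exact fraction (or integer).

$56

E[#heads] = 20·1/5 = 4 (linearity over flips).
E[winnings] = 14·4 = 56.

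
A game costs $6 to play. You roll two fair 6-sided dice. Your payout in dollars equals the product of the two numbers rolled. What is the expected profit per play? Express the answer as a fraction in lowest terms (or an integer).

Distribution of the product of the two numbers rolled: 1 w.p. 1/36, 2 w.p. 1/18, 3 w.p. 1/18, 4 w.p. 1/12, 5 w.p. 1/18, 6 w.p. 1/9, …
E[payout] = (1/36)·1 + (1/18)·2 + (1/18)·3 + (1/12)·4 + (1/18)·5 + (1/9)·6 + (1/18)·8 + (1/36)·9 + (1/18)·10 + (1/9)·12 + (1/18)·15 + (1/36)·16 + (1/18)·18 + (1/18)·20 + (1/18)·24 + (1/36)·25 + (1/18)·30 + (1/36)·36 = 49/4
Expected profit = 49/4 − 6 = 25/4

25/4 dollars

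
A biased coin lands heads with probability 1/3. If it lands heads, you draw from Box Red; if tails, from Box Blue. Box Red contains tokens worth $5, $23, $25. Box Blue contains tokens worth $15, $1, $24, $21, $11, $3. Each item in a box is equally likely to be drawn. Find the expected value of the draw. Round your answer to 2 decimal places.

E[X | Box Red] = (5 + 23 + 25)/3 = 53/3
E[X | Box Blue] = (15 + 1 + 24 + 21 + 11 + 3)/6 = 25/2
E[X] = (1/3)·53/3 + (2/3)·25/2 = 128/9 ≈ 14.22

$14.22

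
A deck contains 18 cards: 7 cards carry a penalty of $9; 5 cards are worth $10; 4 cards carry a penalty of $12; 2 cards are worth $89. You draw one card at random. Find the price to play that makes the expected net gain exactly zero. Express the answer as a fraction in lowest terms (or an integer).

13/2 dollars

E[payout] = (7/18)·(-9) + (5/18)·10 + (4/18)·(-12) + (2/18)·89 = 13/2
Fair fee = E[payout] = 13/2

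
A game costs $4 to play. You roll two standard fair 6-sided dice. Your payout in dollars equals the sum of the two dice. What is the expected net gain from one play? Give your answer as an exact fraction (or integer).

Distribution of the sum of the two dice: 2 w.p. 1/36, 3 w.p. 1/18, 4 w.p. 1/12, 5 w.p. 1/9, 6 w.p. 5/36, 7 w.p. 1/6, …
E[payout] = (1/36)·2 + (1/18)·3 + (1/12)·4 + (1/9)·5 + (5/36)·6 + (1/6)·7 + (5/36)·8 + (1/9)·9 + (1/12)·10 + (1/18)·11 + (1/36)·12 = 7
Expected profit = 7 − 4 = 3

$3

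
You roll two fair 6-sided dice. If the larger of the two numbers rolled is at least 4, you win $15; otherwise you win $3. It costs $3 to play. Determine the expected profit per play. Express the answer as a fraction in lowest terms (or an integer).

$9

E[payout] = (1/4)·3 + (3/4)·15 = 12
Expected profit = 12 − 3 = 9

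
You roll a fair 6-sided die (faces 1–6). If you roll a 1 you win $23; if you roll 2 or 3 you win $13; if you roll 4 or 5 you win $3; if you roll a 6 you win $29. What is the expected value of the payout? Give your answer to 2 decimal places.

E[payout] = (1/3)·3 + (1/3)·13 + (1/6)·23 + (1/6)·29 = 14
≈ $14.00

$14.00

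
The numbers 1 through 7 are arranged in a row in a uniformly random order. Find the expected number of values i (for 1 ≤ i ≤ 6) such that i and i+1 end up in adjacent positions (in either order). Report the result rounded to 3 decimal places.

For each i ∈ {1,…,6}, let Xᵢ = 1 if i and i+1 are adjacent. P(Xᵢ=1) = 2·(7−1)!/7! = 2/7.
By linearity, E[ΣXᵢ] = (6)·(2/7) = 12/7.
≈ 1.714

1.714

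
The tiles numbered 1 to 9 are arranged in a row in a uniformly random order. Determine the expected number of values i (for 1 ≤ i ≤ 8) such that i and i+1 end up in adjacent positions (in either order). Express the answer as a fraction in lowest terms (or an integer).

For each i ∈ {1,…,8}, let Xᵢ = 1 if i and i+1 are adjacent. P(Xᵢ=1) = 2·(9−1)!/9! = 2/9.
By linearity, E[ΣXᵢ] = (8)·(2/9) = 16/9.

16/9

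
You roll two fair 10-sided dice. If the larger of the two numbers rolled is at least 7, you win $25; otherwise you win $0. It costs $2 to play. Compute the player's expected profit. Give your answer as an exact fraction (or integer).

$14

E[payout] = (9/25)·0 + (16/25)·25 = 16
Expected profit = 16 − 2 = 14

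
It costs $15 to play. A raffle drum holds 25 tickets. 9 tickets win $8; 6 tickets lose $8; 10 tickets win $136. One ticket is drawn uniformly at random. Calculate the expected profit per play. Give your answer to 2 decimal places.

$40.36

E[payout] = (9/25)·8 + (6/25)·(-8) + (10/25)·136 = 1384/25
Expected profit = 1384/25 − 15 = 1009/25 ≈ $40.36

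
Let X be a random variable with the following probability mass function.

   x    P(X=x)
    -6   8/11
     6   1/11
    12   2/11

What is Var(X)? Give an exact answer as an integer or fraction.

E[X] = (8/11)·(-6) + (1/11)·6 + (2/11)·12 = -18/11
E[X²] = (8/11)·36 + (1/11)·36 + (2/11)·144 = 612/11
Var(X) = 612/11 − (-18/11)² = 6408/121

6408/121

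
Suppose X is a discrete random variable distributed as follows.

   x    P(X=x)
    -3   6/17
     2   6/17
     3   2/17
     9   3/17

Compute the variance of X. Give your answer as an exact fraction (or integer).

E[X] = (6/17)·(-3) + (6/17)·2 + (2/17)·3 + (3/17)·9 = 27/17
E[X²] = (6/17)·9 + (6/17)·4 + (2/17)·9 + (3/17)·81 = 339/17
Var(X) = 339/17 − (27/17)² = 5034/289

5034/289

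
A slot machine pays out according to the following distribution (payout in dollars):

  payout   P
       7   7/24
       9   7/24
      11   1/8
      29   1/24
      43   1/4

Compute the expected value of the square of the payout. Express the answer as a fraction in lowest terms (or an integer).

1651/3

E[X²] = (7/24)·49 + (7/24)·81 + (1/8)·121 + (1/24)·841 + (1/4)·1849
     = 1651/3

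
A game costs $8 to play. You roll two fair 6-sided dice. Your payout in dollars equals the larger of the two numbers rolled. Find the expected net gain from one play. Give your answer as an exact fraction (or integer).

Distribution of the larger of the two numbers rolled: 1 w.p. 1/36, 2 w.p. 1/12, 3 w.p. 5/36, 4 w.p. 7/36, 5 w.p. 1/4, 6 w.p. 11/36
E[payout] = (1/36)·1 + (1/12)·2 + (5/36)·3 + (7/36)·4 + (1/4)·5 + (11/36)·6 = 161/36
Expected profit = 161/36 − 8 = -127/36

-127/36 dollars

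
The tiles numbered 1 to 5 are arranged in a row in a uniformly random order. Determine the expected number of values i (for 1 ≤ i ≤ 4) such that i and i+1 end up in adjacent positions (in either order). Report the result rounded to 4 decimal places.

1.6000

For each i ∈ {1,…,4}, let Xᵢ = 1 if i and i+1 are adjacent. P(Xᵢ=1) = 2·(5−1)!/5! = 2/5.
By linearity, E[ΣXᵢ] = (4)·(2/5) = 8/5.
≈ 1.6000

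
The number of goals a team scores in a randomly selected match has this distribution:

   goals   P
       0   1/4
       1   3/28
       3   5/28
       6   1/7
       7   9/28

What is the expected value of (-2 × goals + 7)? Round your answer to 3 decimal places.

-0.500

E[-2x+7] = (1/4)·7 + (3/28)·5 + (5/28)·1 + (1/7)·(-5) + (9/28)·(-7)
     = -1/2 ≈ -0.500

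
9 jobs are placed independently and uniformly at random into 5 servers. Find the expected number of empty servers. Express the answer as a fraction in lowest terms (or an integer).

Let Xⱼ=1 if server j is empty. P(Xⱼ=1) = ((5-1)/5)^9 = 262144/1953125.
By linearity, E[#empty] = 5·262144/1953125 = 262144/390625.

262144/390625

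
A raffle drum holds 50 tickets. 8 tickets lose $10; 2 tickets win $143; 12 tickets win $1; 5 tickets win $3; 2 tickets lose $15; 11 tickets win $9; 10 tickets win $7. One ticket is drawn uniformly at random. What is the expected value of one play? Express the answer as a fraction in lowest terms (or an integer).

E[payout] = (8/50)·(-10) + (2/50)·143 + (12/50)·1 + (5/50)·3 + (2/50)·(-15) + (11/50)·9 + (10/50)·7 = 186/25

186/25 dollars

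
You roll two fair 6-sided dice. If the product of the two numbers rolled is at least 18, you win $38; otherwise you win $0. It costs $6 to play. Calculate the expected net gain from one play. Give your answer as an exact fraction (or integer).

E[payout] = (13/18)·0 + (5/18)·38 = 95/9
Expected profit = 95/9 − 6 = 41/9

41/9 dollars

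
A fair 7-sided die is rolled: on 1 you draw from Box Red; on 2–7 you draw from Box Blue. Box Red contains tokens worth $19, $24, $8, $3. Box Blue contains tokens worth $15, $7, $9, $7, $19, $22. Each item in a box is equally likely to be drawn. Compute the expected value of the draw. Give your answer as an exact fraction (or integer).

185/14 dollars

E[X | Box Red] = (19 + 24 + 8 + 3)/4 = 27/2
E[X | Box Blue] = (15 + 7 + 9 + 7 + 19 + 22)/6 = 79/6
E[X] = (1/7)·27/2 + (6/7)·79/6 = 185/14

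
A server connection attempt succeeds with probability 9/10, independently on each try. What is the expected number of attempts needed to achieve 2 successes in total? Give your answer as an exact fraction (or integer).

20/9

By linearity (sum of 2 independent geometric waits), E[trials] = 2/p = 2/(9/10) = 20/9.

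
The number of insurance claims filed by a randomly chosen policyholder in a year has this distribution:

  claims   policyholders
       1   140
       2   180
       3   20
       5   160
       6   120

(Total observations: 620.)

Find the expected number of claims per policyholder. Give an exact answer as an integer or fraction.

104/31

Total = 620, so P(claims=1) = 140/620, etc.
E[X] = (7/31)·1 + (9/31)·2 + (1/31)·3 + (8/31)·5 + (6/31)·6
     = 104/31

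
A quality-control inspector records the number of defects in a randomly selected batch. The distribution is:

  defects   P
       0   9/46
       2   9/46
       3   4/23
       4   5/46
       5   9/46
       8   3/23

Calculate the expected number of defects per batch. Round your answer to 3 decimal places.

3.370

E[X] = (9/46)·0 + (9/46)·2 + (4/23)·3 + (5/46)·4 + (9/46)·5 + (3/23)·8
     = 155/46 ≈ 3.370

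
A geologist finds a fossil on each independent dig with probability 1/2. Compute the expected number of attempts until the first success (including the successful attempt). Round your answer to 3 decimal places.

For a geometric distribution, E[trials] = 1/p = 1/(1/2) = 2.
≈ 2.000

2.000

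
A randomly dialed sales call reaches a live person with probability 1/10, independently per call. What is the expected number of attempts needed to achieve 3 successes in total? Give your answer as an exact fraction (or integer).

30

By linearity (sum of 3 independent geometric waits), E[trials] = 3/p = 3/(1/10) = 30.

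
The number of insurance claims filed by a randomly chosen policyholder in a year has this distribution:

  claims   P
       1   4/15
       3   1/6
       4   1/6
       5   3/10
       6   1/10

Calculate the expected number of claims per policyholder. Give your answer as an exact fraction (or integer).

53/15

E[X] = (4/15)·1 + (1/6)·3 + (1/6)·4 + (3/10)·5 + (1/10)·6
     = 53/15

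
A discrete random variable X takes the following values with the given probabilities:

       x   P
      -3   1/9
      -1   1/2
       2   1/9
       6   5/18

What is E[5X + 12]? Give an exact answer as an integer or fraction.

E[5x+12] = (1/9)·(-3) + (1/2)·7 + (1/9)·22 + (5/18)·42
     = 311/18

311/18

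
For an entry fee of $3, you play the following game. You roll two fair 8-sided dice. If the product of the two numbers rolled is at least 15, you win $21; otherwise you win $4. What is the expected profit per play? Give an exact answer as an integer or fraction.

659/64 dollars

E[payout] = (29/64)·4 + (35/64)·21 = 851/64
Expected profit = 851/64 − 3 = 659/64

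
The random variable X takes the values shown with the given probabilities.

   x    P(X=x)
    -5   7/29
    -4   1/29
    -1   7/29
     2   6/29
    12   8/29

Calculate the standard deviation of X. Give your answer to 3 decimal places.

E[X] = 62/29, E[X²] = 1374/29
Var(X) = E[X²] − (E[X])² = 1374/29 − 3844/841 = 36002/841
SD(X) = √(36002/841) ≈ 6.543

6.543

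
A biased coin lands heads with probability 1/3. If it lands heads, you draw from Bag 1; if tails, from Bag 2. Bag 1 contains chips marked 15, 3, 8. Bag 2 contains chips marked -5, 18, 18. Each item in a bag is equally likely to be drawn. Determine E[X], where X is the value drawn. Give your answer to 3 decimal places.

9.778

E[X | Bag 1] = (15 + 3 + 8)/3 = 26/3
E[X | Bag 2] = (-5 + 18 + 18)/3 = 31/3
E[X] = (1/3)·26/3 + (2/3)·31/3 = 88/9 ≈ 9.778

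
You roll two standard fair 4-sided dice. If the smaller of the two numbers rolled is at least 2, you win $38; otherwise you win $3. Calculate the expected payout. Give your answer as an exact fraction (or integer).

363/16 dollars

E[payout] = (7/16)·3 + (9/16)·38 = 363/16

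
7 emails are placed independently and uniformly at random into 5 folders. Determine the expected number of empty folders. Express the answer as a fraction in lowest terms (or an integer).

Let Xⱼ=1 if folder j is empty. P(Xⱼ=1) = ((5-1)/5)^7 = 16384/78125.
By linearity, E[#empty] = 5·16384/78125 = 16384/15625.

16384/15625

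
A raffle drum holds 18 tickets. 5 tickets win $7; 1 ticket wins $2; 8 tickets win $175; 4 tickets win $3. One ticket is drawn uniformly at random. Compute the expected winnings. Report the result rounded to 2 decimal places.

$80.50

E[payout] = (5/18)·7 + (1/18)·2 + (8/18)·175 + (4/18)·3 = 161/2
≈ $80.50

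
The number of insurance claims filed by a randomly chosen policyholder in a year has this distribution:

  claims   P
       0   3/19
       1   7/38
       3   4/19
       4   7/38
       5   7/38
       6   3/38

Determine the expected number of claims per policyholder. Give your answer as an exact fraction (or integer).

E[X] = (3/19)·0 + (7/38)·1 + (4/19)·3 + (7/38)·4 + (7/38)·5 + (3/38)·6
     = 56/19

56/19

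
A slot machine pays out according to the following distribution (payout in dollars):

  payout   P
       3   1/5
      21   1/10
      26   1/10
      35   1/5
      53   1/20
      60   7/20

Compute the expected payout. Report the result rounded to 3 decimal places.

$35.950

E[X] = (1/5)·3 + (1/10)·21 + (1/10)·26 + (1/5)·35 + (1/20)·53 + (7/20)·60
     = 719/20 ≈ 35.950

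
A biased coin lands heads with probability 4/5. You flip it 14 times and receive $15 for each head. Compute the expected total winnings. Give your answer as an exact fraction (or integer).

E[#heads] = 14·4/5 = 56/5 (linearity over flips).
E[winnings] = 15·56/5 = 168.

$168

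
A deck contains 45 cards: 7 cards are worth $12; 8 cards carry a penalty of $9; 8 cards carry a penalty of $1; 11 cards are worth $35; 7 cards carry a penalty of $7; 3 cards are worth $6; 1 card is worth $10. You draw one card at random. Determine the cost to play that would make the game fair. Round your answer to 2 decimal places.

$8.18

E[payout] = (7/45)·12 + (8/45)·(-9) + (8/45)·(-1) + (11/45)·35 + (7/45)·(-7) + (3/45)·6 + (1/45)·10 = 368/45
Fair fee = E[payout] = 368/45 ≈ $8.18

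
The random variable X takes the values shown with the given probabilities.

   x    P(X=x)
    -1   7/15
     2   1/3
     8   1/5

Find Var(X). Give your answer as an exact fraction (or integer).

E[X] = (7/15)·(-1) + (1/3)·2 + (1/5)·8 = 9/5
E[X²] = (7/15)·1 + (1/3)·4 + (1/5)·64 = 73/5
Var(X) = 73/5 − (9/5)² = 284/25

284/25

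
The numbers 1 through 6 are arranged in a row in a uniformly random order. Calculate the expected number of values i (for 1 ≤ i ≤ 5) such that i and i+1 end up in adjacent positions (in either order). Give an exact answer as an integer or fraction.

5/3

For each i ∈ {1,…,5}, let Xᵢ = 1 if i and i+1 are adjacent. P(Xᵢ=1) = 2·(6−1)!/6! = 2/6.
By linearity, E[ΣXᵢ] = (5)·(2/6) = 5/3.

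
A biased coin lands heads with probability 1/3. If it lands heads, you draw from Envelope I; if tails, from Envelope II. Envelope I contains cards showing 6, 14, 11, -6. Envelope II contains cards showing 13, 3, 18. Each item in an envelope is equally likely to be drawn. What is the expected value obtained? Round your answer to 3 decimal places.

E[X | Envelope I] = (6 + 14 + 11 − 6)/4 = 25/4
E[X | Envelope II] = (13 + 3 + 18)/3 = 34/3
E[X] = (1/3)·25/4 + (2/3)·34/3 = 347/36 ≈ 9.639

9.639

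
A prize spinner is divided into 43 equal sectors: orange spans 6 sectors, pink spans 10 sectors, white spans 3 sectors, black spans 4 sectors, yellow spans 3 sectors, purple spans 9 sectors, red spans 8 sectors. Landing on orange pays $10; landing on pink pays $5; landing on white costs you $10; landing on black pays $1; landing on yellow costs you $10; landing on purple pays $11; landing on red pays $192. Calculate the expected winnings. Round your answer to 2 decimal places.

E[payout] = (6/43)·10 + (10/43)·5 + (3/43)·(-10) + (4/43)·1 + (3/43)·(-10) + (9/43)·11 + (8/43)·192 = 1689/43
≈ $39.28

$39.28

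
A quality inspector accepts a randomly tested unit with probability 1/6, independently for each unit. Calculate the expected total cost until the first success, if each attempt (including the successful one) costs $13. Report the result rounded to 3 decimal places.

E[#attempts] = 1/p = 6; E[cost] = 13·6 = 78.
≈ 78.000

$78.000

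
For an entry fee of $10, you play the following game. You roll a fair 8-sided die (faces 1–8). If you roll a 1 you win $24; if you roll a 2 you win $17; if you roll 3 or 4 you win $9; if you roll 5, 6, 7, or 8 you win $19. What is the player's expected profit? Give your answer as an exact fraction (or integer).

E[payout] = (1/4)·9 + (1/8)·17 + (1/2)·19 + (1/8)·24 = 135/8
Expected profit = 135/8 − 10 = 55/8

55/8 dollars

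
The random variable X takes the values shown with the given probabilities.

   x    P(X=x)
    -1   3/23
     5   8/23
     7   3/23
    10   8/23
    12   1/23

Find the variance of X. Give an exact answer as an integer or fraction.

7262/529

E[X] = (3/23)·(-1) + (8/23)·5 + (3/23)·7 + (8/23)·10 + (1/23)·12 = 150/23
E[X²] = (3/23)·1 + (8/23)·25 + (3/23)·49 + (8/23)·100 + (1/23)·144 = 1294/23
Var(X) = 1294/23 − (150/23)² = 7262/529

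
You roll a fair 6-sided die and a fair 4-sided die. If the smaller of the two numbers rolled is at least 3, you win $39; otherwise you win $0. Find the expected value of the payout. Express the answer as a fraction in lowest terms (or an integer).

E[payout] = (2/3)·0 + (1/3)·39 = 13

$13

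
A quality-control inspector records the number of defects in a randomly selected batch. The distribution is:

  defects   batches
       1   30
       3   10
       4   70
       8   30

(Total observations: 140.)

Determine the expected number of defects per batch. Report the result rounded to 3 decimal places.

Total = 140, so P(defects=1) = 30/140, etc.
E[X] = (3/14)·1 + (1/14)·3 + (1/2)·4 + (3/14)·8
     = 29/7 ≈ 4.143

4.143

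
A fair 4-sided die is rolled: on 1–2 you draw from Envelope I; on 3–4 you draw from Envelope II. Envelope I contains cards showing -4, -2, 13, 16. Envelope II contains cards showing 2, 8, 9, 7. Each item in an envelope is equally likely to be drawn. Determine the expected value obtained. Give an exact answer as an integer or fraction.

49/8

E[X | Envelope I] = (-4 − 2 + 13 + 16)/4 = 23/4
E[X | Envelope II] = (2 + 8 + 9 + 7)/4 = 13/2
E[X] = (1/2)·23/4 + (1/2)·13/2 = 49/8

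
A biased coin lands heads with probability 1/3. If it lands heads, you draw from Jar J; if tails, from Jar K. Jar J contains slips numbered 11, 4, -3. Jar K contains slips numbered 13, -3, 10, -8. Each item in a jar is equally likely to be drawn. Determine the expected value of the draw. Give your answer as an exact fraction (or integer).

E[X | Jar J] = (11 + 4 − 3)/3 = 4
E[X | Jar K] = (13 − 3 + 10 − 8)/4 = 3
E[X] = (1/3)·4 + (2/3)·3 = 10/3

10/3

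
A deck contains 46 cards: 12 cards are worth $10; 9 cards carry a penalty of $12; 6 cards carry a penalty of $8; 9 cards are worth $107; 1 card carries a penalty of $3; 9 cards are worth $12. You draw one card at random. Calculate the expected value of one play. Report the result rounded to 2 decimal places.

E[payout] = (12/46)·10 + (9/46)·(-12) + (6/46)·(-8) + (9/46)·107 + (1/46)·(-3) + (9/46)·12 = 516/23
≈ $22.43

$22.43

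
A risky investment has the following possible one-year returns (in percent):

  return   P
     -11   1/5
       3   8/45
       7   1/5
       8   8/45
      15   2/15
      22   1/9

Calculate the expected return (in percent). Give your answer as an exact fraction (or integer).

E[X] = (1/5)·(-11) + (8/45)·3 + (1/5)·7 + (8/45)·8 + (2/15)·15 + (1/9)·22
     = 28/5

28/5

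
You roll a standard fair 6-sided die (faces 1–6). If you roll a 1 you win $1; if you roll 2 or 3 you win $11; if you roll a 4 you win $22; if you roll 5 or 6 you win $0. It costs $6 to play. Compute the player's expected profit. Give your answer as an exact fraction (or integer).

E[payout] = (1/3)·0 + (1/6)·1 + (1/3)·11 + (1/6)·22 = 15/2
Expected profit = 15/2 − 6 = 3/2

3/2 dollars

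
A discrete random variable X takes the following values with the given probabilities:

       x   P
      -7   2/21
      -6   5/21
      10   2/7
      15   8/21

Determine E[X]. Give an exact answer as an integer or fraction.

136/21

E[X] = (2/21)·(-7) + (5/21)·(-6) + (2/7)·10 + (8/21)·15
     = 136/21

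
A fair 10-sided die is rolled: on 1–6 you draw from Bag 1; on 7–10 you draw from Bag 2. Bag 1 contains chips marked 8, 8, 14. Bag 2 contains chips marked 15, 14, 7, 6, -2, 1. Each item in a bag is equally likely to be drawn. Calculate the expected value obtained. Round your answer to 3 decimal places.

8.733

E[X | Bag 1] = (8 + 8 + 14)/3 = 10
E[X | Bag 2] = (15 + 14 + 7 + 6 − 2 + 1)/6 = 41/6
E[X] = (3/5)·10 + (2/5)·41/6 = 131/15 ≈ 8.733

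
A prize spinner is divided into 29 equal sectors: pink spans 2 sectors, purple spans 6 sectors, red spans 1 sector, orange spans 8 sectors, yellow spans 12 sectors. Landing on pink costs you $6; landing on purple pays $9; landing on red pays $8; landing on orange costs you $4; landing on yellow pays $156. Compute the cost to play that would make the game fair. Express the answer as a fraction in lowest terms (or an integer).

E[payout] = (2/29)·(-6) + (6/29)·9 + (1/29)·8 + (8/29)·(-4) + (12/29)·156 = 1890/29
Fair fee = E[payout] = 1890/29

1890/29 dollars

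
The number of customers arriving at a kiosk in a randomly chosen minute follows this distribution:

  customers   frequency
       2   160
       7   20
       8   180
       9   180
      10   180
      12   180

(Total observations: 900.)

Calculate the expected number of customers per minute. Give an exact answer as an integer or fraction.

Total = 900, so P(customers=2) = 160/900, etc.
E[X] = (8/45)·2 + (1/45)·7 + (1/5)·8 + (1/5)·9 + (1/5)·10 + (1/5)·12
     = 374/45

374/45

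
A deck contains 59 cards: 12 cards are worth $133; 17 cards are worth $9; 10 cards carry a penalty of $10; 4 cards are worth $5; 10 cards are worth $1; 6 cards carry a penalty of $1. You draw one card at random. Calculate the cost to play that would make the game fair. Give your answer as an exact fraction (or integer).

1673/59 dollars

E[payout] = (12/59)·133 + (17/59)·9 + (10/59)·(-10) + (4/59)·5 + (10/59)·1 + (6/59)·(-1) = 1673/59
Fair fee = E[payout] = 1673/59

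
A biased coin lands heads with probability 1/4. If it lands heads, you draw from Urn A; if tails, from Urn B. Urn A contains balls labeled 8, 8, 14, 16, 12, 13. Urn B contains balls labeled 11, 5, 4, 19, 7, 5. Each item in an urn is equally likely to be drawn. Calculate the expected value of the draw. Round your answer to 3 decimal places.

9.333

E[X | Urn A] = (8 + 8 + 14 + 16 + 12 + 13)/6 = 71/6
E[X | Urn B] = (11 + 5 + 4 + 19 + 7 + 5)/6 = 17/2
E[X] = (1/4)·71/6 + (3/4)·17/2 = 28/3 ≈ 9.333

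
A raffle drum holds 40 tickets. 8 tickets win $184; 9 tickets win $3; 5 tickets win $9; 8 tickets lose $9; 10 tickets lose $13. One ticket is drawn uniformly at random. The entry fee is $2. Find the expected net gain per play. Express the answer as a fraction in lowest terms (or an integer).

E[payout] = (8/40)·184 + (9/40)·3 + (5/40)·9 + (8/40)·(-9) + (10/40)·(-13) = 671/20
Expected profit = 671/20 − 2 = 631/20

631/20 dollars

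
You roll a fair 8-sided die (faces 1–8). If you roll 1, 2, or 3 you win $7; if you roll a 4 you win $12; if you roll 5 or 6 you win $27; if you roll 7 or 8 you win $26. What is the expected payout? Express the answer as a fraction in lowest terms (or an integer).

E[payout] = (3/8)·7 + (1/8)·12 + (1/4)·26 + (1/4)·27 = 139/8

139/8 dollars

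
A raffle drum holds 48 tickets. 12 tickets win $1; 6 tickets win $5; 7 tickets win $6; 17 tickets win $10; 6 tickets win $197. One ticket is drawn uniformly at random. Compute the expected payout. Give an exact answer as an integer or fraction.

359/12 dollars

E[payout] = (12/48)·1 + (6/48)·5 + (7/48)·6 + (17/48)·10 + (6/48)·197 = 359/12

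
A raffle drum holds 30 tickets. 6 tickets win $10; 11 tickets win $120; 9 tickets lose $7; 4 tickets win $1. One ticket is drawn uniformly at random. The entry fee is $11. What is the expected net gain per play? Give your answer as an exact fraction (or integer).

E[payout] = (6/30)·10 + (11/30)·120 + (9/30)·(-7) + (4/30)·1 = 1321/30
Expected profit = 1321/30 − 11 = 991/30

991/30 dollars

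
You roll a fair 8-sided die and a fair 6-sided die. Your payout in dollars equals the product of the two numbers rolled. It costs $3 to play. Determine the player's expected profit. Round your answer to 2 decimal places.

$12.75

Distribution of the product of the two numbers rolled: 1 w.p. 1/48, 2 w.p. 1/24, 3 w.p. 1/24, 4 w.p. 1/16, 5 w.p. 1/24, 6 w.p. 1/12, …
E[payout] = (1/48)·1 + (1/24)·2 + (1/24)·3 + (1/16)·4 + (1/24)·5 + (1/12)·6 + (1/48)·7 + (1/16)·8 + (1/48)·9 + (1/24)·10 + (1/12)·12 + (1/48)·14 + (1/24)·15 + (1/24)·16 + (1/24)·18 + (1/24)·20 + (1/48)·21 + (1/16)·24 + (1/48)·25 + (1/48)·28 + (1/24)·30 + (1/48)·32 + (1/48)·35 + (1/48)·36 + (1/48)·40 + (1/48)·42 + (1/48)·48 = 63/4
Expected profit = 63/4 − 3 = 51/4 ≈ $12.75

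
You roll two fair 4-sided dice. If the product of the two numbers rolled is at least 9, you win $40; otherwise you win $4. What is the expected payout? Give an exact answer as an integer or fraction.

E[payout] = (3/4)·4 + (1/4)·40 = 13

$13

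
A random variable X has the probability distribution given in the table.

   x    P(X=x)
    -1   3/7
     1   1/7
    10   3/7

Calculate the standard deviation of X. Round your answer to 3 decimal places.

5.237

E[X] = 4, E[X²] = 304/7
Var(X) = E[X²] − (E[X])² = 304/7 − 16 = 192/7
SD(X) = √(192/7) ≈ 5.237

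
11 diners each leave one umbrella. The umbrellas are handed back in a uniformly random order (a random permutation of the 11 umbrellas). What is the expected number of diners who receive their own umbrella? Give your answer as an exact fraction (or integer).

1

Let Xᵢ = 1 if person i gets their own umbrella. For each i, P(Xᵢ=1) = 1/11.
By linearity of expectation, E[X₁+…+X_11] = 11·(1/11) = 1.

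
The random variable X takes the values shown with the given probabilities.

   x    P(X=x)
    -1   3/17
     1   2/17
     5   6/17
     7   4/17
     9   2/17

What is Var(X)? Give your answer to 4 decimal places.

10.7128

E[X] = (3/17)·(-1) + (2/17)·1 + (6/17)·5 + (4/17)·7 + (2/17)·9 = 75/17
E[X²] = (3/17)·1 + (2/17)·1 + (6/17)·25 + (4/17)·49 + (2/17)·81 = 513/17
Var(X) = 513/17 − (75/17)² = 3096/289 ≈ 10.7128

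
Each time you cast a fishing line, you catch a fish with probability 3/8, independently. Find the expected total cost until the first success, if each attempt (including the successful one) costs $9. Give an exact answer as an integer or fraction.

E[#attempts] = 1/p = 8/3; E[cost] = 9·8/3 = 24.

$24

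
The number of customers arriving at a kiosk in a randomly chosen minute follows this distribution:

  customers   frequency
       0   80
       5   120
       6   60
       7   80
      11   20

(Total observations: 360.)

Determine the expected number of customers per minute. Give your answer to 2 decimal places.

Total = 360, so P(customers=0) = 80/360, etc.
E[X] = (2/9)·0 + (1/3)·5 + (1/6)·6 + (2/9)·7 + (1/18)·11
     = 29/6 ≈ 4.83

4.83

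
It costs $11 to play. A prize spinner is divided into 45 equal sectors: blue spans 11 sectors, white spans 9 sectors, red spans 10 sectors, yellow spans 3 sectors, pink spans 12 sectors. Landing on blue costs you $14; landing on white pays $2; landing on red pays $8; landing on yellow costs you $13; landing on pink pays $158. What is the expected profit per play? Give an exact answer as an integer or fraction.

1306/45 dollars

E[payout] = (11/45)·(-14) + (9/45)·2 + (10/45)·8 + (3/45)·(-13) + (12/45)·158 = 1801/45
Expected profit = 1801/45 − 11 = 1306/45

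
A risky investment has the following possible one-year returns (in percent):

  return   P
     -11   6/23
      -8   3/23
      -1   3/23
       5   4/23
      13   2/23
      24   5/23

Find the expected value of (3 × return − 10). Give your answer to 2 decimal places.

-0.48

E[3x-10] = (6/23)·(-43) + (3/23)·(-34) + (3/23)·(-13) + (4/23)·5 + (2/23)·29 + (5/23)·62
     = -11/23 ≈ -0.48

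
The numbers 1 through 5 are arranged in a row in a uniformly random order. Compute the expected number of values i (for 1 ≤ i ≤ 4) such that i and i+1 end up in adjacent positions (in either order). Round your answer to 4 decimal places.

1.6000

For each i ∈ {1,…,4}, let Xᵢ = 1 if i and i+1 are adjacent. P(Xᵢ=1) = 2·(5−1)!/5! = 2/5.
By linearity, E[ΣXᵢ] = (4)·(2/5) = 8/5.
≈ 1.6000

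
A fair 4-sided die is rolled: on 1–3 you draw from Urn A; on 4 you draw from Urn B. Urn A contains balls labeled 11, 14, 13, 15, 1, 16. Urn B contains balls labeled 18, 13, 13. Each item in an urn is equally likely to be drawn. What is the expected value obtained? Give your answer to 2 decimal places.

E[X | Urn A] = (11 + 14 + 13 + 15 + 1 + 16)/6 = 35/3
E[X | Urn B] = (18 + 13 + 13)/3 = 44/3
E[X] = (3/4)·35/3 + (1/4)·44/3 = 149/12 ≈ 12.42

12.42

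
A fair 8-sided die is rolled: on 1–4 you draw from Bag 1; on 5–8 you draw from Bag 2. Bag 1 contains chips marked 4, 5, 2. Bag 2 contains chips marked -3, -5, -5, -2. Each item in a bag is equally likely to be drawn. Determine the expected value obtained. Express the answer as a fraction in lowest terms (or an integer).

-1/24

E[X | Bag 1] = (4 + 5 + 2)/3 = 11/3
E[X | Bag 2] = (-3 − 5 − 5 − 2)/4 = -15/4
E[X] = (1/2)·11/3 + (1/2)·(-15/4) = -1/24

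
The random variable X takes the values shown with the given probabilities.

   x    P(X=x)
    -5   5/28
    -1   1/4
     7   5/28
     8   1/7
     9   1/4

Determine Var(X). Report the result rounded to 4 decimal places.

E[X] = (5/28)·(-5) + (1/4)·(-1) + (5/28)·7 + (1/7)·8 + (1/4)·9 = 7/2
E[X²] = (5/28)·25 + (1/4)·1 + (5/28)·49 + (1/7)·64 + (1/4)·81 = 300/7
Var(X) = 300/7 − (7/2)² = 857/28 ≈ 30.6071

30.6071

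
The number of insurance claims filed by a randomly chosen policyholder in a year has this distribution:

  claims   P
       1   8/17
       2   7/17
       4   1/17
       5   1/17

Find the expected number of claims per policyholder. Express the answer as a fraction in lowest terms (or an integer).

E[X] = (8/17)·1 + (7/17)·2 + (1/17)·4 + (1/17)·5
     = 31/17

31/17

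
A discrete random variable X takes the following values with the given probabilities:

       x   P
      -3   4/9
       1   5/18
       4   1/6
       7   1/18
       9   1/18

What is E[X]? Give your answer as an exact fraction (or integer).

1/2

E[X] = (4/9)·(-3) + (5/18)·1 + (1/6)·4 + (1/18)·7 + (1/18)·9
     = 1/2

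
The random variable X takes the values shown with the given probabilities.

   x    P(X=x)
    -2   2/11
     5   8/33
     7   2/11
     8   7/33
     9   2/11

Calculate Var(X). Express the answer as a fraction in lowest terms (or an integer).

E[X] = (2/11)·(-2) + (8/33)·5 + (2/11)·7 + (7/33)·8 + (2/11)·9 = 60/11
E[X²] = (2/11)·4 + (8/33)·25 + (2/11)·49 + (7/33)·64 + (2/11)·81 = 44
Var(X) = 44 − (60/11)² = 1724/121

1724/121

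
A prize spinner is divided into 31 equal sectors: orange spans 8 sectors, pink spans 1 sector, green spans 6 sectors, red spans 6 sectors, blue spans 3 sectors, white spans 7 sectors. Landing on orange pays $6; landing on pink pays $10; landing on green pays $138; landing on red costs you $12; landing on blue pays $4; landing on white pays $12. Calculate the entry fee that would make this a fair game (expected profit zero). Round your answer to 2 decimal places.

E[payout] = (8/31)·6 + (1/31)·10 + (6/31)·138 + (6/31)·(-12) + (3/31)·4 + (7/31)·12 = 910/31
Fair fee = E[payout] = 910/31 ≈ $29.35

$29.35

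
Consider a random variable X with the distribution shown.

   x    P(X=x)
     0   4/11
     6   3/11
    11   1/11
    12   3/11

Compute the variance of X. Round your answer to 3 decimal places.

25.174

E[X] = (4/11)·0 + (3/11)·6 + (1/11)·11 + (3/11)·12 = 65/11
E[X²] = (4/11)·0 + (3/11)·36 + (1/11)·121 + (3/11)·144 = 661/11
Var(X) = 661/11 − (65/11)² = 3046/121 ≈ 25.174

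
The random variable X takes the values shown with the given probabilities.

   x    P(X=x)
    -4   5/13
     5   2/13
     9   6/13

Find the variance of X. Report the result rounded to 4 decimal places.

35.9290

E[X] = (5/13)·(-4) + (2/13)·5 + (6/13)·9 = 44/13
E[X²] = (5/13)·16 + (2/13)·25 + (6/13)·81 = 616/13
Var(X) = 616/13 − (44/13)² = 6072/169 ≈ 35.9290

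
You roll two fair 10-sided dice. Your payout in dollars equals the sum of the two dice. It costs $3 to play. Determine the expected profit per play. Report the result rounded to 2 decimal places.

$8.00

Distribution of the sum of the two dice: 2 w.p. 1/100, 3 w.p. 1/50, 4 w.p. 3/100, 5 w.p. 1/25, 6 w.p. 1/20, 7 w.p. 3/50, …
E[payout] = (1/100)·2 + (1/50)·3 + (3/100)·4 + (1/25)·5 + (1/20)·6 + (3/50)·7 + (7/100)·8 + (2/25)·9 + (9/100)·10 + (1/10)·11 + (9/100)·12 + (2/25)·13 + (7/100)·14 + (3/50)·15 + (1/20)·16 + (1/25)·17 + (3/100)·18 + (1/50)·19 + (1/100)·20 = 11
Expected profit = 11 − 3 = 8 ≈ $8.00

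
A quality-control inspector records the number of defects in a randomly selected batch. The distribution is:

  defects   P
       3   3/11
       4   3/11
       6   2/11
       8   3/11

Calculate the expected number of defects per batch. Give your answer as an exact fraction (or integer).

E[X] = (3/11)·3 + (3/11)·4 + (2/11)·6 + (3/11)·8
     = 57/11

57/11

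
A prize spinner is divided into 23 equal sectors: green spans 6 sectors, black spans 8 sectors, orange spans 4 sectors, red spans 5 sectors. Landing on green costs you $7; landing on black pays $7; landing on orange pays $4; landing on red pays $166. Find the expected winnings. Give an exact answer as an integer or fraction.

860/23 dollars

E[payout] = (6/23)·(-7) + (8/23)·7 + (4/23)·4 + (5/23)·166 = 860/23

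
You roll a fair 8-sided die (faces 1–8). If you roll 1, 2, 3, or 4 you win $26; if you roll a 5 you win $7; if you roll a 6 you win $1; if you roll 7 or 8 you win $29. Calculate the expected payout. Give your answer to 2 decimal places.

E[payout] = (1/8)·1 + (1/8)·7 + (1/2)·26 + (1/4)·29 = 85/4
≈ $21.25

$21.25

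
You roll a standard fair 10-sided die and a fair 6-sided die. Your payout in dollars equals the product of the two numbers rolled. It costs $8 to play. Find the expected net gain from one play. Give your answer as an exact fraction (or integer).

Distribution of the product of the two numbers rolled: 1 w.p. 1/60, 2 w.p. 1/30, 3 w.p. 1/30, 4 w.p. 1/20, 5 w.p. 1/30, 6 w.p. 1/15, …
E[payout] = (1/60)·1 + (1/30)·2 + (1/30)·3 + (1/20)·4 + (1/30)·5 + (1/15)·6 + (1/60)·7 + (1/20)·8 + (1/30)·9 + (1/20)·10 + (1/15)·12 + (1/60)·14 + (1/30)·15 + (1/30)·16 + (1/20)·18 + (1/20)·20 + (1/60)·21 + (1/20)·24 + (1/60)·25 + (1/60)·27 + (1/60)·28 + (1/20)·30 + (1/60)·32 + (1/60)·35 + (1/30)·36 + (1/30)·40 + (1/60)·42 + (1/60)·45 + (1/60)·48 + (1/60)·50 + (1/60)·54 + (1/60)·60 = 77/4
Expected profit = 77/4 − 8 = 45/4

45/4 dollars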